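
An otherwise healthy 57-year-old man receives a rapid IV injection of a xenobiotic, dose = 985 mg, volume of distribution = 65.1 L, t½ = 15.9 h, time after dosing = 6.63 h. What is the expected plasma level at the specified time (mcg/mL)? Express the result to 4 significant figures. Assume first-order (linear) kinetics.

C₀ = Dose / Vd = 985.0 / 65.1 = 15.13 mg/L
k = ln2 / t½ = 0.693147 / 15.9 = 0.04359 h⁻¹
C = C₀ · e^(−k·t) = 15.13 × e^(−0.04359 × 6.63)
  = 15.13 × 0.7490 = 11.33 mg/L
(11.33 mg/L = 11.33 mcg/mL)

11.33 mcg/mL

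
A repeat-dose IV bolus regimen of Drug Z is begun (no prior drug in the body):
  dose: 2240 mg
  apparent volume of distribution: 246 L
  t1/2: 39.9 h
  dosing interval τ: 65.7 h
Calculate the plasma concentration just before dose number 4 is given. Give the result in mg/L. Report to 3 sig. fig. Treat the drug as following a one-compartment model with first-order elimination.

4.13 mg/L

C₀ per dose = Dose / Vd = 2240 / 246 = 9.106 mg/L
k = ln2 / t½ = 0.693147 / 39.9 = 0.01737 h⁻¹
Fraction remaining after one interval: r = e^(−kτ) = e^(−0.01737 × 65.7) = 0.3194
Before dose 4, 3 doses have been given (aged 1τ, 2τ, 3τ).
C_trough = C₀ × (r + r² + … + r^3) = C₀ × r(1−r^3)/(1−r)
        = 9.106 × 0.3194 × (1 − 0.03258) / (1 − 0.3194) = 4.134 mg/L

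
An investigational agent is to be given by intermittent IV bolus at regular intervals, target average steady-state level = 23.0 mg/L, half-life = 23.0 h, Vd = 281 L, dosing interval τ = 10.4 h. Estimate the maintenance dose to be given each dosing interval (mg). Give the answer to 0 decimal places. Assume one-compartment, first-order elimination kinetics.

2026 mg

k = ln2 / t½ = 0.693147 / 23.0 = 0.03014 h⁻¹
CL = k × Vd = 0.03014 × 281 = 8.469 L/h
At steady state, Dose/τ = Css × CL.
Dose = Css × CL × τ = 23.0 × 8.469 × 10.4 = 2026 mg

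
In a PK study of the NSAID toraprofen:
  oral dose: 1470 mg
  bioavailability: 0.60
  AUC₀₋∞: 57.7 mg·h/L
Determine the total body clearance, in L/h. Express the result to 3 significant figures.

CL = F·Dose / AUC = 0.60 × 1470 / 57.7 = 15.29 L/h

15.3 L/h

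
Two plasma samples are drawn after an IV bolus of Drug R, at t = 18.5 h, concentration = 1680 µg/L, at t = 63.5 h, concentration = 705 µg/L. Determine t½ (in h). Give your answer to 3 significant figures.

35.9 h

k = ln(C₁/C₂) / (t₂ − t₁) = ln(1680/705) / (63.5 − 18.5)
  = 0.8684 / 45.00 = 0.01930 h⁻¹
t½ = ln2 / k = 0.693147 / 0.01930 = 35.91 h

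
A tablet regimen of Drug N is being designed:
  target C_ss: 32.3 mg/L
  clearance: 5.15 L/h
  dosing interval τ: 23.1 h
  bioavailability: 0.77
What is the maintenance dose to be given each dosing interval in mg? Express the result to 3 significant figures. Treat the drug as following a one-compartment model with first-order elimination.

4990 mg

At steady state, F × (Dose/τ) = Css × CL.
Dose = Css × CL × τ / F = 32.3 × 5.150 × 23.1 / 0.77 = 4990 mg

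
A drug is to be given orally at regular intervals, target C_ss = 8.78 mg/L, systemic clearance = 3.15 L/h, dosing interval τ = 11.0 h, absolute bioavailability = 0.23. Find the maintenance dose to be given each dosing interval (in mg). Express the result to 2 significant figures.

1300 mg

At steady state, F × (Dose/τ) = Css × CL.
Dose = Css × CL × τ / F = 8.78 × 3.150 × 11.0 / 0.23 = 1323 mg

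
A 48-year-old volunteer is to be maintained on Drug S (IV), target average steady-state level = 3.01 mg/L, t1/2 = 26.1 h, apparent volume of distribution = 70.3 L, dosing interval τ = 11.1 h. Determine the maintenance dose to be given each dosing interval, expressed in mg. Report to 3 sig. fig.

62.4 mg

k = ln2 / t½ = 0.693147 / 26.1 = 0.02656 h⁻¹
CL = k × Vd = 0.02656 × 70.3 = 1.867 L/h
At steady state, Dose/τ = Css × CL.
Dose = Css × CL × τ = 3.01 × 1.867 × 11.1 = 62.38 mg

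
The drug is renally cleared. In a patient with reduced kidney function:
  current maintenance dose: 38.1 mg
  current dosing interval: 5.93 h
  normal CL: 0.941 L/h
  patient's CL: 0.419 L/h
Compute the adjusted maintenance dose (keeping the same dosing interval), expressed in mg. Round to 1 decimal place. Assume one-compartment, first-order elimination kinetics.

17.0 mg

To keep the same average steady-state level, dosing rate must scale with clearance.
CL ratio = 0.419 / 0.941 = 0.4453
New dose (same interval) = 38.1 × 0.4453 = 16.97 mg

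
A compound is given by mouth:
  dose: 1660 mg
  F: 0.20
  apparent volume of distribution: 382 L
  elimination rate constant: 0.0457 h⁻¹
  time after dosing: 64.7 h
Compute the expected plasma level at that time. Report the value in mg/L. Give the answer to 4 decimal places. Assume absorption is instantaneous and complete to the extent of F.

Amount reaching circulation = F × Dose = 0.20 × 1660 = 332.0 mg
C₀ = F·Dose / Vd = 332.0 / 382 = 0.8691 mg/L
C = C₀ · e^(−k·t) = 0.8691 × e^(−0.04570 × 64.7)
  = 0.8691 × 0.05199 = 0.04518 mg/L

0.0452 mg/L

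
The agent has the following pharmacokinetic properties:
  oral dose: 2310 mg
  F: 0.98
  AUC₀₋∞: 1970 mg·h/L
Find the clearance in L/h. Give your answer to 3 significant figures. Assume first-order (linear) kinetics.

CL = F·Dose / AUC = 0.98 × 2310 / 1970 = 1.149 L/h

1.15 L/h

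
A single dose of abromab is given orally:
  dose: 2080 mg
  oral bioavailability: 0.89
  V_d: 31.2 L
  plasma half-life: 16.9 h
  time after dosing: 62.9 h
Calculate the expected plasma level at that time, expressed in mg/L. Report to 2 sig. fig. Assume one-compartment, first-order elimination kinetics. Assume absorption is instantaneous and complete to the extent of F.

4.5 mg/L

Amount reaching circulation = F × Dose = 0.89 × 2080 = 1851 mg
C₀ = F·Dose / Vd = 1851 / 31.2 = 59.33 mg/L
k = ln2 / t½ = 0.693147 / 16.9 = 0.04101 h⁻¹
C = C₀ · e^(−k·t) = 59.33 × e^(−0.04101 × 62.9)
  = 59.33 × 0.07581 = 4.498 mg/L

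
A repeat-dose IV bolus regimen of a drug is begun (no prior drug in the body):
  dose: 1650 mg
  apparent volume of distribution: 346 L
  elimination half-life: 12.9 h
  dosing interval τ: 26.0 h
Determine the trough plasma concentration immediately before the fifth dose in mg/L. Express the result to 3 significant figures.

1.56 mg/L

C₀ per dose = Dose / Vd = 1650 / 346 = 4.769 mg/L
k = ln2 / t½ = 0.693147 / 12.9 = 0.05373 h⁻¹
Fraction remaining after one interval: r = e^(−kτ) = e^(−0.05373 × 26.0) = 0.2473
Before dose 5, 4 doses have been given (aged 1τ, 2τ, 3τ, 4τ).
C_trough = C₀ × (r + r² + … + r^4) = C₀ × r(1−r^4)/(1−r)
        = 4.769 × 0.2473 × (1 − 0.003740) / (1 − 0.2473) = 1.561 mg/L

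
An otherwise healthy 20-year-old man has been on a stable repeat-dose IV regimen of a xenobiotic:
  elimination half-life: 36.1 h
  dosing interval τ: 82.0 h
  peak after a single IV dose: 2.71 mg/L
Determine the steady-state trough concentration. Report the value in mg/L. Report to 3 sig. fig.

0.708 mg/L

k = ln2 / t½ = 0.693147 / 36.1 = 0.01920 h⁻¹
e^(−kτ) = e^(−0.01920 × 82.0) = 0.2071
Accumulation ratio R = 1 / (1 − e^(−kτ)) = 1 / (1 − 0.2071) = 1.261
Steady-state trough = C₀ × R × e^(−kτ) = 2.71 × 1.261 × 0.2071 = 0.7077 mg/L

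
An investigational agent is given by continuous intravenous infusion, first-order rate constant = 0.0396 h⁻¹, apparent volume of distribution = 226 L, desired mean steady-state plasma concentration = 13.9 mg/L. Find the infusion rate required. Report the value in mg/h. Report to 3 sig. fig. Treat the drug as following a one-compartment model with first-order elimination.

124 mg/h

CL = k × Vd = 0.03960 × 226 = 8.950 L/h
At steady state, infusion rate R₀ = Css × CL = 13.9 × 8.950 = 124.4 mg/h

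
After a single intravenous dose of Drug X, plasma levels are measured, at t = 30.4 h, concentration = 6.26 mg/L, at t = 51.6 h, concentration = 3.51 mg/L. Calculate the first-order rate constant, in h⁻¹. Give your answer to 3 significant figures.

0.0273 h⁻¹

k = ln(C₁/C₂) / (t₂ − t₁) = ln(6.26/3.51) / (51.6 − 30.4)
  = 0.5786 / 21.20 = 0.02729 h⁻¹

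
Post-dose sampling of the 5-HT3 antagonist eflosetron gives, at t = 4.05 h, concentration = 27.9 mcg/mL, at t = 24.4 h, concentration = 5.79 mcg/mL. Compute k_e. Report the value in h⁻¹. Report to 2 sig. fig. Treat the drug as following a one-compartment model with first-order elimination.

k = ln(C₁/C₂) / (t₂ − t₁) = ln(27.9/5.79) / (24.4 − 4.05)
  = 1.572 / 20.35 = 0.07725 h⁻¹

0.077 h⁻¹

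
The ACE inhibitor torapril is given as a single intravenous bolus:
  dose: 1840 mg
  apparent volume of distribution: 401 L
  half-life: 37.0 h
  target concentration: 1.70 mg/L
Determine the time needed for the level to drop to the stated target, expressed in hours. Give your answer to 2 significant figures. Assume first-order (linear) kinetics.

C₀ = Dose / Vd = 1840 / 401 = 4.589 mg/L
k = ln2 / t½ = 0.693147 / 37.0 = 0.01873 h⁻¹
t = ln(C₀ / C) / k = ln(4.589 / 1.70) / 0.01873
  = ln(2.699) / 0.01873 = 0.9929 / 0.01873 = 53.01 h

53 h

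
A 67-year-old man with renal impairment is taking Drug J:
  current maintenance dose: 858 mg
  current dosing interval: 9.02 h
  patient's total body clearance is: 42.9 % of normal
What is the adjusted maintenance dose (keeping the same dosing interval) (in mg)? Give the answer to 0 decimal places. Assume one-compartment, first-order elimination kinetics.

368 mg

To keep the same average steady-state level, dosing rate must scale with clearance.
CL ratio = 42.9 / 100 = 0.4290
New dose (same interval) = 858 × 0.4290 = 368.1 mg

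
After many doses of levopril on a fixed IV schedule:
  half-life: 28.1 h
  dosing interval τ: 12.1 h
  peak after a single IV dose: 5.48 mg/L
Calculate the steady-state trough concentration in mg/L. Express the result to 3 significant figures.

15.8 mg/L

k = ln2 / t½ = 0.693147 / 28.1 = 0.02467 h⁻¹
e^(−kτ) = e^(−0.02467 × 12.1) = 0.7419
Accumulation ratio R = 1 / (1 − e^(−kτ)) = 1 / (1 − 0.7419) = 3.874
Steady-state trough = C₀ × R × e^(−kτ) = 5.48 × 3.874 × 0.7419 = 15.75 mg/L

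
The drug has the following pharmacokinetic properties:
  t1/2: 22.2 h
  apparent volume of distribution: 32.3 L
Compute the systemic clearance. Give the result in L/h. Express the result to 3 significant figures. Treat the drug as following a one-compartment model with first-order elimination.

k = ln2 / t½ = 0.693147 / 22.2 = 0.03122 h⁻¹
CL = k × Vd = 0.03122 × 32.3 = 1.008 L/h

1.01 L/h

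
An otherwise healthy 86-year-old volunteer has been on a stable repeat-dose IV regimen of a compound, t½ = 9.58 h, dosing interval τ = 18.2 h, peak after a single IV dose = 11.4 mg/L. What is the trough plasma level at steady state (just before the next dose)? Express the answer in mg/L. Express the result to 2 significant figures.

4.2 mg/L

k = ln2 / t½ = 0.693147 / 9.58 = 0.07235 h⁻¹
e^(−kτ) = e^(−0.07235 × 18.2) = 0.2680
Accumulation ratio R = 1 / (1 − e^(−kτ)) = 1 / (1 − 0.2680) = 1.366
Steady-state trough = C₀ × R × e^(−kτ) = 11.4 × 1.366 × 0.2680 = 4.173 mg/L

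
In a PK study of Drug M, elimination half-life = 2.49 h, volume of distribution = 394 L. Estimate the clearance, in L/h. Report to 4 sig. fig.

k = ln2 / t½ = 0.693147 / 2.49 = 0.2784 h⁻¹
CL = k × Vd = 0.2784 × 394 = 109.7 L/h

109.7 L/h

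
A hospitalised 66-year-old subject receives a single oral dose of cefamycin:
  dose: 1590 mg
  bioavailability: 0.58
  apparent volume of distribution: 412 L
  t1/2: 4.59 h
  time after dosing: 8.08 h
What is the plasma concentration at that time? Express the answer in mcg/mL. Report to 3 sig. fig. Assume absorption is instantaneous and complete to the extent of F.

0.661 mcg/mL

Amount reaching circulation = F × Dose = 0.58 × 1590 = 922.2 mg
C₀ = F·Dose / Vd = 922.2 / 412 = 2.238 mg/L
k = ln2 / t½ = 0.693147 / 4.59 = 0.1510 h⁻¹
C = C₀ · e^(−k·t) = 2.238 × e^(−0.1510 × 8.08)
  = 2.238 × 0.2952 = 0.6607 mg/L
(0.6607 mg/L = 0.6607 mcg/mL)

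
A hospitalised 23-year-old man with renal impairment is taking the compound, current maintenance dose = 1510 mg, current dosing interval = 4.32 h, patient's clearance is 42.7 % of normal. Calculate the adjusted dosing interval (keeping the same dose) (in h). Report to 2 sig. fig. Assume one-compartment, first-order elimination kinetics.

To keep the same average steady-state level, dosing rate must scale with clearance.
CL ratio = 42.7 / 100 = 0.4270
New interval (same dose) = 4.32 / 0.4270 = 10.12 h

10 h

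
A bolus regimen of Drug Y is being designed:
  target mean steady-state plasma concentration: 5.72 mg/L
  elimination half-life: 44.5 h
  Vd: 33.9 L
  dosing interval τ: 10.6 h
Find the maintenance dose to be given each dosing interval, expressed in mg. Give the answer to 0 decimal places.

k = ln2 / t½ = 0.693147 / 44.5 = 0.01558 h⁻¹
CL = k × Vd = 0.01558 × 33.9 = 0.5282 L/h
At steady state, Dose/τ = Css × CL.
Dose = Css × CL × τ = 5.72 × 0.5282 × 10.6 = 32.03 mg

32 mg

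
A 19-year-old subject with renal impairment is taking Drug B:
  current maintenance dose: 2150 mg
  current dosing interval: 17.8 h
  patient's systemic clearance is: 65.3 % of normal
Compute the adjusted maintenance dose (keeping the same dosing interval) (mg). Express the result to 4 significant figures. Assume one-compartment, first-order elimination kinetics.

To keep the same average steady-state level, dosing rate must scale with clearance.
CL ratio = 65.3 / 100 = 0.6530
New dose (same interval) = 2150 × 0.6530 = 1404 mg

1404 mg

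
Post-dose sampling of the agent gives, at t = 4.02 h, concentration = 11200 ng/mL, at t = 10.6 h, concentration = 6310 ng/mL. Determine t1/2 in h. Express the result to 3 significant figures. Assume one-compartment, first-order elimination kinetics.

7.95 h

k = ln(C₁/C₂) / (t₂ − t₁) = ln(11200/6310) / (10.6 − 4.02)
  = 0.5738 / 6.580 = 0.08720 h⁻¹
t½ = ln2 / k = 0.693147 / 0.08720 = 7.949 h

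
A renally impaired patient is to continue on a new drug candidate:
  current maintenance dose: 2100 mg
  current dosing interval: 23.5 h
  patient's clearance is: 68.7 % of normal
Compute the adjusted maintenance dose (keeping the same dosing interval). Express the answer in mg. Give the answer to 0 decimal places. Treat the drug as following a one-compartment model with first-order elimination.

1443 mg

To keep the same average steady-state level, dosing rate must scale with clearance.
CL ratio = 68.7 / 100 = 0.6870
New dose (same interval) = 2100 × 0.6870 = 1443 mg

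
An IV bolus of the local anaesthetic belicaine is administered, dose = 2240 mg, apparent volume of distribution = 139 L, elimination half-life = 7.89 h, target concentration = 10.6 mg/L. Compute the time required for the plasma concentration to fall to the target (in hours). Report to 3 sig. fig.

4.77 h

C₀ = Dose / Vd = 2240 / 139 = 16.12 mg/L
k = ln2 / t½ = 0.693147 / 7.89 = 0.08785 h⁻¹
t = ln(C₀ / C) / k = ln(16.12 / 10.6) / 0.08785
  = ln(1.521) / 0.08785 = 0.4194 / 0.08785 = 4.774 h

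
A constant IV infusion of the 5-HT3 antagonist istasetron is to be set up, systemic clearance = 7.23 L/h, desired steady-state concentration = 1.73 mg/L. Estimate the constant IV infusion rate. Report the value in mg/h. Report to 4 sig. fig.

At steady state, infusion rate R₀ = Css × CL = 1.73 × 7.230 = 12.51 mg/h

12.51 mg/h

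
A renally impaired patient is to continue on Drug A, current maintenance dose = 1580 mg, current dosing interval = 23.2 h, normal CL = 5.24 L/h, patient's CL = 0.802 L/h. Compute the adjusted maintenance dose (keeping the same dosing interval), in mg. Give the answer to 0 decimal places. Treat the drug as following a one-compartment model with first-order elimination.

To keep the same average steady-state level, dosing rate must scale with clearance.
CL ratio = 0.802 / 5.24 = 0.1531
New dose (same interval) = 1580 × 0.1531 = 241.9 mg

242 mg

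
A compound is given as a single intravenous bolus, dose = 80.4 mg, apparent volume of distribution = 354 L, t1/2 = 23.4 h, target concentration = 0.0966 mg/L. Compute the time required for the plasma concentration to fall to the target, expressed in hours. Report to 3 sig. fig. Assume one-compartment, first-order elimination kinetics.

C₀ = Dose / Vd = 80.40 / 354 = 0.2271 mg/L
k = ln2 / t½ = 0.693147 / 23.4 = 0.02962 h⁻¹
t = ln(C₀ / C) / k = ln(0.2271 / 0.0966) / 0.02962
  = ln(2.351) / 0.02962 = 0.8548 / 0.02962 = 28.86 h

28.9 h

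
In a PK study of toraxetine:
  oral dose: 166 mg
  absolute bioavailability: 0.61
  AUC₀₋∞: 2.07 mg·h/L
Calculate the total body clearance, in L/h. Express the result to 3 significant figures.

48.9 L/h

CL = F·Dose / AUC = 0.61 × 166 / 2.07 = 48.92 L/h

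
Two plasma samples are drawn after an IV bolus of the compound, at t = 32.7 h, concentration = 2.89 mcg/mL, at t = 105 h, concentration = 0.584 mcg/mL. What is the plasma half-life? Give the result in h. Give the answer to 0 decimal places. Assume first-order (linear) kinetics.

k = ln(C₁/C₂) / (t₂ − t₁) = ln(2.89/0.584) / (105 − 32.7)
  = 1.599 / 72.30 = 0.02212 h⁻¹
t½ = ln2 / k = 0.693147 / 0.02212 = 31.34 h

31 h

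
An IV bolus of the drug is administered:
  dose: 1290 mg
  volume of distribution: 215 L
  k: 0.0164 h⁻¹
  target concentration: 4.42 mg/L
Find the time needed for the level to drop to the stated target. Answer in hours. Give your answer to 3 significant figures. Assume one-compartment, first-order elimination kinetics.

18.6 h

C₀ = Dose / Vd = 1290 / 215 = 6.000 mg/L
t = ln(C₀ / C) / k = ln(6.000 / 4.42) / 0.01640
  = ln(1.357) / 0.01640 = 0.3053 / 0.01640 = 18.62 h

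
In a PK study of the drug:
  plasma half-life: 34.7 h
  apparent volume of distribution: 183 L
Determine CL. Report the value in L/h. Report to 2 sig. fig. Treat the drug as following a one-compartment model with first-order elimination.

3.7 L/h

k = ln2 / t½ = 0.693147 / 34.7 = 0.01998 h⁻¹
CL = k × Vd = 0.01998 × 183 = 3.656 L/h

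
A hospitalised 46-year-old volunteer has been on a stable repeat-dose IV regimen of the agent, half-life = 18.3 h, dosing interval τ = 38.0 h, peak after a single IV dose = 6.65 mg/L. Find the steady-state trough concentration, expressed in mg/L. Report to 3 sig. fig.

2.07 mg/L

k = ln2 / t½ = 0.693147 / 18.3 = 0.03788 h⁻¹
e^(−kτ) = e^(−0.03788 × 38.0) = 0.2371
Accumulation ratio R = 1 / (1 − e^(−kτ)) = 1 / (1 − 0.2371) = 1.311
Steady-state trough = C₀ × R × e^(−kτ) = 6.65 × 1.311 × 0.2371 = 2.067 mg/L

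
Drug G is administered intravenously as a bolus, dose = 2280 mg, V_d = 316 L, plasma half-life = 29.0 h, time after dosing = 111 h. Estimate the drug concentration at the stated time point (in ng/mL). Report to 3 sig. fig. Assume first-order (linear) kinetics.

C₀ = Dose / Vd = 2280 / 316 = 7.215 mg/L
k = ln2 / t½ = 0.693147 / 29.0 = 0.02390 h⁻¹
C = C₀ · e^(−k·t) = 7.215 × e^(−0.02390 × 111)
  = 7.215 × 0.07045 = 0.5083 mg/L
Convert: 0.5083 mg/L × 1000 = 508.3 ng/mL

508 ng/mL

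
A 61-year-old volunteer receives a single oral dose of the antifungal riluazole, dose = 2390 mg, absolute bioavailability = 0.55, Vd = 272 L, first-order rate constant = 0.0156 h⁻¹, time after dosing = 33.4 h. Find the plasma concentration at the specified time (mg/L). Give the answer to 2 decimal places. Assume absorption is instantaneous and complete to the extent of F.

2.87 mg/L

Amount reaching circulation = F × Dose = 0.55 × 2390 = 1315 mg
C₀ = F·Dose / Vd = 1315 / 272 = 4.835 mg/L
C = C₀ · e^(−k·t) = 4.835 × e^(−0.01560 × 33.4)
  = 4.835 × 0.5939 = 2.872 mg/L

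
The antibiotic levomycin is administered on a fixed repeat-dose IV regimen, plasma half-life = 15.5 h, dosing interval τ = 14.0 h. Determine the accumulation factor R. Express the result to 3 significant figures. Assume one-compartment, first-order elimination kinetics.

2.15

k = ln2 / t½ = 0.693147 / 15.5 = 0.04472 h⁻¹
e^(−kτ) = e^(−0.04472 × 14.0) = 0.5347
Accumulation ratio R = 1 / (1 − e^(−kτ)) = 1 / (1 − 0.5347) = 2.149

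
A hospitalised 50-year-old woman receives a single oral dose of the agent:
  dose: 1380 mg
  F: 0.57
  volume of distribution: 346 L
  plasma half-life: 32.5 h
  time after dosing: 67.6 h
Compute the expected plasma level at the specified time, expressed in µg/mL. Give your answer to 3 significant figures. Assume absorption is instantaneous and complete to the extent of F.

Amount reaching circulation = F × Dose = 0.57 × 1380 = 786.6 mg
C₀ = F·Dose / Vd = 786.6 / 346 = 2.273 mg/L
k = ln2 / t½ = 0.693147 / 32.5 = 0.02133 h⁻¹
C = C₀ · e^(−k·t) = 2.273 × e^(−0.02133 × 67.6)
  = 2.273 × 0.2365 = 0.5376 mg/L
(0.5376 mg/L = 0.5376 µg/mL)

0.538 µg/mL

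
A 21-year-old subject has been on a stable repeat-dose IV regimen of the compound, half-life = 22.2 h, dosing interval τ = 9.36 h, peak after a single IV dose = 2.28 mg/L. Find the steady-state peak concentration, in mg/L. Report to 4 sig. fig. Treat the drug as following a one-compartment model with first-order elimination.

8.997 mg/L

k = ln2 / t½ = 0.693147 / 22.2 = 0.03122 h⁻¹
e^(−kτ) = e^(−0.03122 × 9.36) = 0.7466
Accumulation ratio R = 1 / (1 − e^(−kτ)) = 1 / (1 − 0.7466) = 3.946
Steady-state peak = C₀ × R = 2.28 × 3.946 = 8.997 mg/L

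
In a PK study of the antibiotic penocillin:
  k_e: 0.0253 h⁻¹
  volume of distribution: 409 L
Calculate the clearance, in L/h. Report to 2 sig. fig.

CL = k × Vd = 0.0253 × 409 = 10.35 L/h

10 L/h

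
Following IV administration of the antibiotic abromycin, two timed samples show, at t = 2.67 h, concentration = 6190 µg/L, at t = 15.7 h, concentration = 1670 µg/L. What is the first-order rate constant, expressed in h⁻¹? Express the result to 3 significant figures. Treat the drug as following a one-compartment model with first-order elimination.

0.101 h⁻¹

k = ln(C₁/C₂) / (t₂ − t₁) = ln(6190/1670) / (15.7 − 2.67)
  = 1.310 / 13.03 = 0.1005 h⁻¹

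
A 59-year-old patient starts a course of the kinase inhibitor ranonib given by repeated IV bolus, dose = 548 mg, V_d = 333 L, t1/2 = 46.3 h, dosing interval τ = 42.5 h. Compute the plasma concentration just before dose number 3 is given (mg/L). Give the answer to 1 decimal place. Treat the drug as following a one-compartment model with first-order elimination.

1.3 mg/L

C₀ per dose = Dose / Vd = 548 / 333 = 1.646 mg/L
k = ln2 / t½ = 0.693147 / 46.3 = 0.01497 h⁻¹
Fraction remaining after one interval: r = e^(−kτ) = e^(−0.01497 × 42.5) = 0.5293
Before dose 3, 2 doses have been given (aged 1τ, 2τ).
C_trough = C₀ × (r + r²) = 1.646 × (0.5293 + 0.2802) = 1.332 mg/L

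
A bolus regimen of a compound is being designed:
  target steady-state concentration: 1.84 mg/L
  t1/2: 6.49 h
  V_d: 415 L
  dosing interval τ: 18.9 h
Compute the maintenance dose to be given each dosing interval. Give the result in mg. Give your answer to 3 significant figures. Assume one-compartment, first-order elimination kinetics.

1540 mg

k = ln2 / t½ = 0.693147 / 6.49 = 0.1068 h⁻¹
CL = k × Vd = 0.1068 × 415 = 44.32 L/h
At steady state, Dose/τ = Css × CL.
Dose = Css × CL × τ = 1.84 × 44.32 × 18.9 = 1541 mg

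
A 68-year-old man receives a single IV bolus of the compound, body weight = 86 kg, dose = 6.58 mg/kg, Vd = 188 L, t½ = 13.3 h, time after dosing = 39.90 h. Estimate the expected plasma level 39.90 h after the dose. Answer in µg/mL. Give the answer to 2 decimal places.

0.38 µg/mL

Total dose = 6.58 × 86 = 565.9 mg
C₀ = Dose / Vd = 565.9 / 188 = 3.010 mg/L
k = ln2 / t½ = 0.693147 / 13.3 = 0.05212 h⁻¹
t / t½ = 39.90 / 13.3 = 3 half-lives
C = C₀ × (1/2)^3 = 3.010 × 0.1250 = 0.3763 mg/L
(0.3763 mg/L = 0.3763 µg/mL)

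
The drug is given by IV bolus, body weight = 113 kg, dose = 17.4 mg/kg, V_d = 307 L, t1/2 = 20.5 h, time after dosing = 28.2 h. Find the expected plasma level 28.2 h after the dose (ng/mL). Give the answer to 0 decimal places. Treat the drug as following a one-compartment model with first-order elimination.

2468 ng/mL

Total dose = 17.4 × 113 = 1966 mg
C₀ = Dose / Vd = 1966 / 307 = 6.404 mg/L
k = ln2 / t½ = 0.693147 / 20.5 = 0.03381 h⁻¹
C = C₀ · e^(−k·t) = 6.404 × e^(−0.03381 × 28.2)
  = 6.404 × 0.3854 = 2.468 mg/L
Convert: 2.468 mg/L × 1000 = 2468 ng/mL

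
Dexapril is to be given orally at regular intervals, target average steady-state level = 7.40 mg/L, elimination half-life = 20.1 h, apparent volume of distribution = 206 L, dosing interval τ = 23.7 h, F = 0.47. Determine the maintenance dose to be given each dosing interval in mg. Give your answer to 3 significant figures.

k = ln2 / t½ = 0.693147 / 20.1 = 0.03448 h⁻¹
CL = k × Vd = 0.03448 × 206 = 7.103 L/h
At steady state, F × (Dose/τ) = Css × CL.
Dose = Css × CL × τ / F = 7.40 × 7.103 × 23.7 / 0.47 = 2650 mg

2650 mg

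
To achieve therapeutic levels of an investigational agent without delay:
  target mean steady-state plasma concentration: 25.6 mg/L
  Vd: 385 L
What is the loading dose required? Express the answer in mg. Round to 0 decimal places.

LD = Css × Vd = 25.6 × 385 = 9856 mg

9856 mg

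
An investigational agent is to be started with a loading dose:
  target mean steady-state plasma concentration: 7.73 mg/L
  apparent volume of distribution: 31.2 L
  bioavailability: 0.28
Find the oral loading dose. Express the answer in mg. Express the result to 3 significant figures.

LD = Css × Vd / F = 7.73 × 31.2 / 0.28 = 861.3 mg

861 mg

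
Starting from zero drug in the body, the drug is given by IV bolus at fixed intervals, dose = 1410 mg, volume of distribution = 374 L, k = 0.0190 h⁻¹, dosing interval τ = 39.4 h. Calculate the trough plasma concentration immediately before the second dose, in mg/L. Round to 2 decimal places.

C₀ per dose = Dose / Vd = 1410 / 374 = 3.770 mg/L
Fraction remaining after one interval: r = e^(−kτ) = e^(−0.01900 × 39.4) = 0.4730
Before dose 2, 1 dose has been given (aged 1τ).
C_trough = C₀ × r = 3.770 × 0.4730 = 1.783 mg/L

1.78 mg/L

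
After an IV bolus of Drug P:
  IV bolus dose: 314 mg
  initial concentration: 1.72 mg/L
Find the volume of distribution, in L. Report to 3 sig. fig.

Vd = Dose / C₀ = 314.0 / 1.72 = 182.6 L

183 L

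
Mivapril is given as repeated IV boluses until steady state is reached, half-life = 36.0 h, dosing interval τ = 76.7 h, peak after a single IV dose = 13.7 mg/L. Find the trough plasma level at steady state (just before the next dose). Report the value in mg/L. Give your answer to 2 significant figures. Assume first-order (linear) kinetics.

k = ln2 / t½ = 0.693147 / 36.0 = 0.01925 h⁻¹
e^(−kτ) = e^(−0.01925 × 76.7) = 0.2284
Accumulation ratio R = 1 / (1 − e^(−kτ)) = 1 / (1 − 0.2284) = 1.296
Steady-state trough = C₀ × R × e^(−kτ) = 13.7 × 1.296 × 0.2284 = 4.055 mg/L

4.1 mg/L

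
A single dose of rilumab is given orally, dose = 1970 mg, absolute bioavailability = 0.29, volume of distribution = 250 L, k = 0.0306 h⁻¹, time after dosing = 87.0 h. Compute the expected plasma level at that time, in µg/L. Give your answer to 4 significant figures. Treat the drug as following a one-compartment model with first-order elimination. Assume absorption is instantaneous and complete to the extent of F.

159.5 µg/L

Amount reaching circulation = F × Dose = 0.29 × 1970 = 571.3 mg
C₀ = F·Dose / Vd = 571.3 / 250 = 2.285 mg/L
C = C₀ · e^(−k·t) = 2.285 × e^(−0.03060 × 87.0)
  = 2.285 × 0.06979 = 0.1595 mg/L
Convert: 0.1595 mg/L × 1000 = 159.5 µg/L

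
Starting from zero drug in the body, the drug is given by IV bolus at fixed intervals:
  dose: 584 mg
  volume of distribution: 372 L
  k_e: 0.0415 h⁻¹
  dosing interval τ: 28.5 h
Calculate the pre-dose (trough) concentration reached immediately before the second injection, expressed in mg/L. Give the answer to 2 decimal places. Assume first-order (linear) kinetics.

C₀ per dose = Dose / Vd = 584 / 372 = 1.570 mg/L
Fraction remaining after one interval: r = e^(−kτ) = e^(−0.04150 × 28.5) = 0.3064
Before dose 2, 1 dose has been given (aged 1τ).
C_trough = C₀ × r = 1.570 × 0.3064 = 0.4810 mg/L

0.48 mg/L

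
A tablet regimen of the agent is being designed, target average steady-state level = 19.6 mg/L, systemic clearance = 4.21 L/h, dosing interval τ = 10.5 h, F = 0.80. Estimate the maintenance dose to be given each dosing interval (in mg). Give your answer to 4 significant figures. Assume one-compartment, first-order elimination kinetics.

At steady state, F × (Dose/τ) = Css × CL.
Dose = Css × CL × τ / F = 19.6 × 4.210 × 10.5 / 0.80 = 1083 mg

1083 mg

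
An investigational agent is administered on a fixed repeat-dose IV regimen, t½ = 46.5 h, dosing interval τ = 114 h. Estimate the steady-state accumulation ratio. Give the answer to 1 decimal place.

1.2

k = ln2 / t½ = 0.693147 / 46.5 = 0.01491 h⁻¹
e^(−kτ) = e^(−0.01491 × 114) = 0.1827
Accumulation ratio R = 1 / (1 − e^(−kτ)) = 1 / (1 − 0.1827) = 1.224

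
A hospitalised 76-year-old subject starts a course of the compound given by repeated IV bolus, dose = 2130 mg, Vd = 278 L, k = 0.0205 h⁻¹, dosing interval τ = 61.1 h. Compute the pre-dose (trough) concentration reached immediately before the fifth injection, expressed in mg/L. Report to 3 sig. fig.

3.05 mg/L

C₀ per dose = Dose / Vd = 2130 / 278 = 7.662 mg/L
Fraction remaining after one interval: r = e^(−kτ) = e^(−0.02050 × 61.1) = 0.2858
Before dose 5, 4 doses have been given (aged 1τ, 2τ, 3τ, 4τ).
C_trough = C₀ × (r + r² + … + r^4) = C₀ × r(1−r^4)/(1−r)
        = 7.662 × 0.2858 × (1 − 0.006672) / (1 − 0.2858) = 3.046 mg/L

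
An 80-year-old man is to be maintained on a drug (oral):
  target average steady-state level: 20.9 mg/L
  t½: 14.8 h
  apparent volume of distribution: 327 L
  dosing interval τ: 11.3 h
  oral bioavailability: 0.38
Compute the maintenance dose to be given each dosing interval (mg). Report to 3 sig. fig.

k = ln2 / t½ = 0.693147 / 14.8 = 0.04683 h⁻¹
CL = k × Vd = 0.04683 × 327 = 15.31 L/h
At steady state, F × (Dose/τ) = Css × CL.
Dose = Css × CL × τ / F = 20.9 × 15.31 × 11.3 / 0.38 = 9515 mg

9520 mg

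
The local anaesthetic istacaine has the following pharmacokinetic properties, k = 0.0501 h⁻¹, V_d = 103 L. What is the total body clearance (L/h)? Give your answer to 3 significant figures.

5.16 L/h

CL = k × Vd = 0.0501 × 103 = 5.160 L/h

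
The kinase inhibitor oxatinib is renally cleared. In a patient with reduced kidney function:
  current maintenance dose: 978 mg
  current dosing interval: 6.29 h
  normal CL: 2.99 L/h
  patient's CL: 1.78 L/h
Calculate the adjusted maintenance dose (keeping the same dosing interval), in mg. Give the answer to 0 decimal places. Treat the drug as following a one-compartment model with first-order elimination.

582 mg

To keep the same average steady-state level, dosing rate must scale with clearance.
CL ratio = 1.78 / 2.99 = 0.5953
New dose (same interval) = 978 × 0.5953 = 582.2 mg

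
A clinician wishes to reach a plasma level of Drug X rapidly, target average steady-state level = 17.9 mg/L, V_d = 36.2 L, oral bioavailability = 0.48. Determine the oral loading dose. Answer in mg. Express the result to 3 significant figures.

1350 mg

LD = Css × Vd / F = 17.9 × 36.2 / 0.48 = 1350 mg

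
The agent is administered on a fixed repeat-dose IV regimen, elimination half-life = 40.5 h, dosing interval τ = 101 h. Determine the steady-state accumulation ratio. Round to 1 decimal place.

k = ln2 / t½ = 0.693147 / 40.5 = 0.01711 h⁻¹
e^(−kτ) = e^(−0.01711 × 101) = 0.1776
Accumulation ratio R = 1 / (1 − e^(−kτ)) = 1 / (1 − 0.1776) = 1.216

1.2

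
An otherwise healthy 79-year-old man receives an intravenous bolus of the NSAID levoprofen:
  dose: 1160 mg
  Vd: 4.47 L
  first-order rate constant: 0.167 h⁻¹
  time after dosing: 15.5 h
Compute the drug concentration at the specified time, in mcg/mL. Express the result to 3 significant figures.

C₀ = Dose / Vd = 1160 / 4.47 = 259.5 mg/L
C = C₀ · e^(−k·t) = 259.5 × e^(−0.1670 × 15.5)
  = 259.5 × 0.07513 = 19.50 mg/L
(19.50 mg/L = 19.50 mcg/mL)

19.5 mcg/mL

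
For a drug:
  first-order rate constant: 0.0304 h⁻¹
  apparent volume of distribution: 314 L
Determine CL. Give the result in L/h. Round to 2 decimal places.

CL = k × Vd = 0.0304 × 314 = 9.546 L/h

9.55 L/h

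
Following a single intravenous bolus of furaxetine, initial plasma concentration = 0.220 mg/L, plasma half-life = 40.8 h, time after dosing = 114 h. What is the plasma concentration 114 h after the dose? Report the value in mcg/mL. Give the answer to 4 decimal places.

k = ln2 / t½ = 0.693147 / 40.8 = 0.01699 h⁻¹
C = C₀ · e^(−k·t) = 0.2200 × e^(−0.01699 × 114)
  = 0.2200 × 0.1442 = 0.03172 mg/L
(0.03172 mg/L = 0.03172 mcg/mL)

0.0317 mcg/mL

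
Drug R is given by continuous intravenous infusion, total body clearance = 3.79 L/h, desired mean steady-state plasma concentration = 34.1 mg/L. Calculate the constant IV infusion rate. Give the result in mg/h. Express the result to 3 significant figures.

At steady state, infusion rate R₀ = Css × CL = 34.1 × 3.790 = 129.2 mg/h

129 mg/h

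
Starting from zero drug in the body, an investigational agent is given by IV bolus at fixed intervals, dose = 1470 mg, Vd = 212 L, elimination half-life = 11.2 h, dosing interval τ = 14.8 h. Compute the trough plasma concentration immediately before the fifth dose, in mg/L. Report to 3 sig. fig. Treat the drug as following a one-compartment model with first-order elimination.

C₀ per dose = Dose / Vd = 1470 / 212 = 6.934 mg/L
k = ln2 / t½ = 0.693147 / 11.2 = 0.06189 h⁻¹
Fraction remaining after one interval: r = e^(−kτ) = e^(−0.06189 × 14.8) = 0.4001
Before dose 5, 4 doses have been given (aged 1τ, 2τ, 3τ, 4τ).
C_trough = C₀ × (r + r² + … + r^4) = C₀ × r(1−r^4)/(1−r)
        = 6.934 × 0.4001 × (1 − 0.02563) / (1 − 0.4001) = 4.506 mg/L

4.51 mg/L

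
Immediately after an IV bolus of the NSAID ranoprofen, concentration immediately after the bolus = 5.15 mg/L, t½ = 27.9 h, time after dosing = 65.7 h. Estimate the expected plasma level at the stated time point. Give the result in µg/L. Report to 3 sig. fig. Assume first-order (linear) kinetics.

k = ln2 / t½ = 0.693147 / 27.9 = 0.02484 h⁻¹
C = C₀ · e^(−k·t) = 5.150 × e^(−0.02484 × 65.7)
  = 5.150 × 0.1955 = 1.007 mg/L
Convert: 1.007 mg/L × 1000 = 1007 µg/L

1010 µg/L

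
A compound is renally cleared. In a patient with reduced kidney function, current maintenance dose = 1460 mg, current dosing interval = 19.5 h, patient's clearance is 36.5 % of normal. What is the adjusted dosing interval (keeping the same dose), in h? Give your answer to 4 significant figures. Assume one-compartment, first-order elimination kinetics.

To keep the same average steady-state level, dosing rate must scale with clearance.
CL ratio = 36.5 / 100 = 0.3650
New interval (same dose) = 19.5 / 0.3650 = 53.42 h

53.42 h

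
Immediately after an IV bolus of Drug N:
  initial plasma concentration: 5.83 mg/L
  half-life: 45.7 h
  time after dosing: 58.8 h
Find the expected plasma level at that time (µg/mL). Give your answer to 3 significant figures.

k = ln2 / t½ = 0.693147 / 45.7 = 0.01517 h⁻¹
C = C₀ · e^(−k·t) = 5.830 × e^(−0.01517 × 58.8)
  = 5.830 × 0.4098 = 2.389 mg/L
(2.389 mg/L = 2.389 µg/mL)

2.39 µg/mL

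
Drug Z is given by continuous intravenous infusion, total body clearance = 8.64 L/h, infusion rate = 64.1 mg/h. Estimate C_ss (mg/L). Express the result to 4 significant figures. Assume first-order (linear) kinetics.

7.419 mg/L

At steady state Css = R₀ / CL = 64.1 / 8.640 = 7.419 mg/L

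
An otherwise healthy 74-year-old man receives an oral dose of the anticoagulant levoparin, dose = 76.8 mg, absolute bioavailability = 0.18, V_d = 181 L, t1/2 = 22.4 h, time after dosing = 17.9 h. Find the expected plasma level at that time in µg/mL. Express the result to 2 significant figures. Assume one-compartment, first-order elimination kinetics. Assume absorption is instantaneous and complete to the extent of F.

0.044 µg/mL

Amount reaching circulation = F × Dose = 0.18 × 76.80 = 13.82 mg
C₀ = F·Dose / Vd = 13.82 / 181 = 0.07635 mg/L
k = ln2 / t½ = 0.693147 / 22.4 = 0.03094 h⁻¹
C = C₀ · e^(−k·t) = 0.07635 × e^(−0.03094 × 17.9)
  = 0.07635 × 0.5747 = 0.04388 mg/L
(0.04388 mg/L = 0.04388 µg/mL)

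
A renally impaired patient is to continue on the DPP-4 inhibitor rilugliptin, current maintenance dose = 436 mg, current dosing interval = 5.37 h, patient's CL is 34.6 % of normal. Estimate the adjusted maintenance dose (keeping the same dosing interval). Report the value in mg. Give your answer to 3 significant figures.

151 mg

To keep the same average steady-state level, dosing rate must scale with clearance.
CL ratio = 34.6 / 100 = 0.3460
New dose (same interval) = 436 × 0.3460 = 150.9 mg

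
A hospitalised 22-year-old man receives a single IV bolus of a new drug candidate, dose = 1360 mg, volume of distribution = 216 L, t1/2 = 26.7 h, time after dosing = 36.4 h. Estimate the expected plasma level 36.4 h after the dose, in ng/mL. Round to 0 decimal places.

2447 ng/mL

C₀ = Dose / Vd = 1360 / 216 = 6.296 mg/L
k = ln2 / t½ = 0.693147 / 26.7 = 0.02596 h⁻¹
C = C₀ · e^(−k·t) = 6.296 × e^(−0.02596 × 36.4)
  = 6.296 × 0.3887 = 2.447 mg/L
Convert: 2.447 mg/L × 1000 = 2447 ng/mL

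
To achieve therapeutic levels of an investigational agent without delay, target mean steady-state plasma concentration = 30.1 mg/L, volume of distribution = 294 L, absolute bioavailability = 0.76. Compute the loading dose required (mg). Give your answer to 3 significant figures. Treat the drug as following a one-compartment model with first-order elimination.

LD = Css × Vd / F = 30.1 × 294 / 0.76 = 11640 mg

11600 mg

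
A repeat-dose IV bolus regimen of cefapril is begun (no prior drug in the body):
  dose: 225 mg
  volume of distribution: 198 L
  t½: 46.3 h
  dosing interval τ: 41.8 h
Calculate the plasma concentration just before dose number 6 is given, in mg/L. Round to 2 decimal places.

1.25 mg/L

C₀ per dose = Dose / Vd = 225 / 198 = 1.136 mg/L
k = ln2 / t½ = 0.693147 / 46.3 = 0.01497 h⁻¹
Fraction remaining after one interval: r = e^(−kτ) = e^(−0.01497 × 41.8) = 0.5349
Before dose 6, 5 doses have been given (aged 1τ, 2τ, 3τ, 4τ, 5τ).
C_trough = C₀ × (r + r² + … + r^5) = C₀ × r(1−r^5)/(1−r)
        = 1.136 × 0.5349 × (1 − 0.04379) / (1 − 0.5349) = 1.249 mg/L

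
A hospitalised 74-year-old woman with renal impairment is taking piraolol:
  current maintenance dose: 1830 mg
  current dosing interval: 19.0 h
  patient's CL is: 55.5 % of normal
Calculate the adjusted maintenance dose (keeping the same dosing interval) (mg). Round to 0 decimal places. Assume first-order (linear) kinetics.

To keep the same average steady-state level, dosing rate must scale with clearance.
CL ratio = 55.5 / 100 = 0.5550
New dose (same interval) = 1830 × 0.5550 = 1016 mg

1016 mg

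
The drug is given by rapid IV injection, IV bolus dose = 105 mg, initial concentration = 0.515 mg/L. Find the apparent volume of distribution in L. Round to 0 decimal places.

Vd = Dose / C₀ = 105.0 / 0.515 = 203.9 L

204 L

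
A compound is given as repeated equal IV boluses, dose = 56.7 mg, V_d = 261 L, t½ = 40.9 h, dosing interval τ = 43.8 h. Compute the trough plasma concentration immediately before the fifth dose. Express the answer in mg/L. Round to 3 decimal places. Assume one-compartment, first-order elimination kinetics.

0.187 mg/L

C₀ per dose = Dose / Vd = 56.7 / 261 = 0.2172 mg/L
k = ln2 / t½ = 0.693147 / 40.9 = 0.01695 h⁻¹
Fraction remaining after one interval: r = e^(−kτ) = e^(−0.01695 × 43.8) = 0.4760
Before dose 5, 4 doses have been given (aged 1τ, 2τ, 3τ, 4τ).
C_trough = C₀ × (r + r² + … + r^4) = C₀ × r(1−r^4)/(1−r)
        = 0.2172 × 0.4760 × (1 − 0.05134) / (1 − 0.4760) = 0.1872 mg/L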